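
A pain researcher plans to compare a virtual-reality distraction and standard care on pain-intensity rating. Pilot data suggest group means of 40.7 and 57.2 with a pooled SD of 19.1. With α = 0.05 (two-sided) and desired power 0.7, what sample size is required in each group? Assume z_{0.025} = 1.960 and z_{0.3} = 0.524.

n = 17 per group

Cohen's d = |M₁ − M₂| / SD_pooled = |40.7 − 57.2| / 19.1 = 16.5 / 19.1 = 0.864.
For two independent groups with equal n: n = 2·((z_{α/2} + z_β) / d)².
z_{α/2} + z_β = 1.960 + 0.524 = 2.484.
n = 2 × (2.484 / 0.864)² = 2 × 2.875² = 2 × 8.27 = 16.5.
Round up to the next whole participant.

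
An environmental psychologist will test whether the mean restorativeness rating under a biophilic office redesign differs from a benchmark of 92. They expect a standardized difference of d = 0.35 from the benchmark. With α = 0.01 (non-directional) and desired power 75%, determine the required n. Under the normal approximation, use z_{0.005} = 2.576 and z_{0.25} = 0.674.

n = 87

For a one-sample test: n = ((z_{α/2} + z_β) / d)².
z_{α/2} + z_β = 2.576 + 0.674 = 3.250.
n = (3.250 / 0.35)² = 9.286² = 86.22.
Round up.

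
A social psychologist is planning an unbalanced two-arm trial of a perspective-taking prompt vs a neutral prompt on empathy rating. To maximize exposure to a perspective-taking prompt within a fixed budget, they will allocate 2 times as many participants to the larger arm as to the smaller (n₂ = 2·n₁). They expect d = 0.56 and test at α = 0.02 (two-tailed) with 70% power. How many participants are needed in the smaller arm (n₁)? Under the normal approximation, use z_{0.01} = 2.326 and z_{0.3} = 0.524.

n₁ = 39

With allocation ratio k = n₂/n₁ = 2, Var(x̄₁−x̄₂) = σ²(1/n₁ + 1/(k·n₁)) = σ²·(k+1)/(k·n₁).
So n₁ = (1 + 1/k)·((z_{α/2} + z_β)/d)² = 1.500 × (2.850/0.56)².
n₁ = 1.500 × 25.90 = 38.9.
Round up: n₁ = 39, giving n₂ = 2 × 39 = 78.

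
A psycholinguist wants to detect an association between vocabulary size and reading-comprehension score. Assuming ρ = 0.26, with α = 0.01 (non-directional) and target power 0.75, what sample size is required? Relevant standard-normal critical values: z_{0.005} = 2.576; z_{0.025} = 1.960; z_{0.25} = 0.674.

n = 153

Fisher's z: C = ½·ln((1+r)/(1−r)) = ½·ln(1.7027) = 0.2661.
n = ((z_{α/2} + z_β)/C)² + 3.
(2.576 + 0.674) / 0.2661 = 3.250 / 0.2661 = 12.213.
n = 12.213² + 3 = 149.17 + 3 = 152.2.
Round up.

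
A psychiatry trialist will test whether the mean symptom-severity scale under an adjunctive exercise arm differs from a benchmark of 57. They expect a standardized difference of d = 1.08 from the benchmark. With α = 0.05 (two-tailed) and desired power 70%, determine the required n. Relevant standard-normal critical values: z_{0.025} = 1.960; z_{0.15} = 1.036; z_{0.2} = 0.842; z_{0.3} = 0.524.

For a one-sample test: n = ((z_{α/2} + z_β) / d)².
z_{α/2} + z_β = 1.960 + 0.524 = 2.484.
n = (2.484 / 1.08)² = 2.300² = 5.29.
Round up.

n = 6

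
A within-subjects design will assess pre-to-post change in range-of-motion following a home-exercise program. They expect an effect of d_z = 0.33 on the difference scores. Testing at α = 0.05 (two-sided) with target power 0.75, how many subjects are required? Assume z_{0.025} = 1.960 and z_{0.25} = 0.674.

For a paired (one-sample on differences) test: n = ((z_{α/2} + z_β) / d)².
z_{α/2} + z_β = 1.960 + 0.674 = 2.634.
n = (2.634 / 0.33)² = 7.982² = 63.71.
Round up.

n = 64 pairs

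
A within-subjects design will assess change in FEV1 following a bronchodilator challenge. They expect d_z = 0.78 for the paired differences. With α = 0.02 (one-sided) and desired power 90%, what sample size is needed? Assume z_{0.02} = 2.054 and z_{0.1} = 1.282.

n = 19 pairs

For a paired (one-sample on differences) test: n = ((z_{α} + z_β) / d)².
z_{α} + z_β = 2.054 + 1.282 = 3.336.
n = (3.336 / 0.78)² = 4.277² = 18.29.
Round up.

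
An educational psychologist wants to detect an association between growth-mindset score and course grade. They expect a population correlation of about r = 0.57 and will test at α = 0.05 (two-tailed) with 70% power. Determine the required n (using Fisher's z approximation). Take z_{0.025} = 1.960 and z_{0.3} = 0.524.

n = 18

Fisher's z: C = ½·ln((1+r)/(1−r)) = ½·ln(3.6512) = 0.6475.
n = ((z_{α/2} + z_β)/C)² + 3.
(1.960 + 0.524) / 0.6475 = 2.484 / 0.6475 = 3.836.
n = 3.836² + 3 = 14.72 + 3 = 17.7.
Round up.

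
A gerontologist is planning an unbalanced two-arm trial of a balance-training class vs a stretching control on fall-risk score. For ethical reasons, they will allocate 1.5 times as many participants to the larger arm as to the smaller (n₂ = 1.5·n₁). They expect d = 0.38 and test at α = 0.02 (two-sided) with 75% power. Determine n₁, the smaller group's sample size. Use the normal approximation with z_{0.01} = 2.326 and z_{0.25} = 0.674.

n₁ = 104

With allocation ratio k = n₂/n₁ = 1.5, Var(x̄₁−x̄₂) = σ²(1/n₁ + 1/(k·n₁)) = σ²·(k+1)/(k·n₁).
So n₁ = (1 + 1/k)·((z_{α/2} + z_β)/d)² = 1.667 × (3.000/0.38)².
n₁ = 1.667 × 62.33 = 103.9.
Round up: n₁ = 104, giving n₂ = 1.5 × 104 = 156.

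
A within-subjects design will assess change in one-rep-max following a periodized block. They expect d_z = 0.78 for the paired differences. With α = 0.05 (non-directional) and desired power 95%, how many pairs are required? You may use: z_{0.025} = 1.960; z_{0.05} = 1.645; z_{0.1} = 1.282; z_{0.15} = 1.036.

n = 22 pairs

For a paired (one-sample on differences) test: n = ((z_{α/2} + z_β) / d)².
z_{α/2} + z_β = 1.960 + 1.645 = 3.605.
n = (3.605 / 0.78)² = 4.622² = 21.36.
Round up.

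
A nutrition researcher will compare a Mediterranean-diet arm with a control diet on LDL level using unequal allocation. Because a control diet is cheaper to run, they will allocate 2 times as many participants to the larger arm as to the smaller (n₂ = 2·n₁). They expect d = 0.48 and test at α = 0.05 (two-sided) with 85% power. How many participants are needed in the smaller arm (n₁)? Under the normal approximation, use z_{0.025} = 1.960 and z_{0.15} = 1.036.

With allocation ratio k = n₂/n₁ = 2, Var(x̄₁−x̄₂) = σ²(1/n₁ + 1/(k·n₁)) = σ²·(k+1)/(k·n₁).
So n₁ = (1 + 1/k)·((z_{α/2} + z_β)/d)² = 1.500 × (2.996/0.48)².
n₁ = 1.500 × 38.96 = 58.4.
Round up: n₁ = 59, giving n₂ = 2 × 59 = 118.

n₁ = 59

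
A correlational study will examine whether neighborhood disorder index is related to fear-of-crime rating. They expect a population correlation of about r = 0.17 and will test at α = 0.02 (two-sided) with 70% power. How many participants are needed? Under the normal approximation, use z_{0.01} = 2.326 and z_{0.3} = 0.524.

Fisher's z: C = ½·ln((1+r)/(1−r)) = ½·ln(1.4096) = 0.1717.
n = ((z_{α/2} + z_β)/C)² + 3.
(2.326 + 0.524) / 0.1717 = 2.850 / 0.1717 = 16.599.
n = 16.599² + 3 = 275.52 + 3 = 278.5.
Round up.

n = 279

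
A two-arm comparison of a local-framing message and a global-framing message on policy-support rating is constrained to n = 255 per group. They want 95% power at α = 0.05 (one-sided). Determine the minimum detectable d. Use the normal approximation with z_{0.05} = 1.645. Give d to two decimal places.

d_min ≈ 0.29

For two independent groups of n = 255 each: d_min = (z_{α} + z_β)·√(2/n).
z-sum = 1.645 + 1.645 = 3.290.
d_min = 3.290 × √(2/255) = 3.290 × 0.0886 = 0.291.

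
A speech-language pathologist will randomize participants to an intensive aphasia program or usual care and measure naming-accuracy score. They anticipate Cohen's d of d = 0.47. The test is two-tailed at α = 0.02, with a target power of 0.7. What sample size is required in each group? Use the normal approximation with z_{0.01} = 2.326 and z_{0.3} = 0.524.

For two independent groups with equal n: n = 2·((z_{α/2} + z_β) / d)².
z_{α/2} + z_β = 2.326 + 0.524 = 2.850.
n = 2 × (2.850 / 0.47)² = 2 × 6.064² = 2 × 36.77 = 73.5.
Round up to the next whole participant.

n = 74 per group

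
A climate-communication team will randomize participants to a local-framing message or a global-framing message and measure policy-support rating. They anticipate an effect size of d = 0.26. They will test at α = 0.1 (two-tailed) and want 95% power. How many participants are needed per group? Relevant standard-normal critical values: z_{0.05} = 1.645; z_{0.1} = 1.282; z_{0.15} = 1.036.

n = 321 per group

For two independent groups with equal n: n = 2·((z_{α/2} + z_β) / d)².
z_{α/2} + z_β = 1.645 + 1.645 = 3.290.
n = 2 × (3.290 / 0.26)² = 2 × 12.654² = 2 × 160.12 = 320.2.
Round up to the next whole participant.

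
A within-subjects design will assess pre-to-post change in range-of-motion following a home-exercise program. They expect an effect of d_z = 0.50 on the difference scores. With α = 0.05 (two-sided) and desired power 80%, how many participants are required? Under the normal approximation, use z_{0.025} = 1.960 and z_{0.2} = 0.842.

n = 32 pairs

For a paired (one-sample on differences) test: n = ((z_{α/2} + z_β) / d)².
z_{α/2} + z_β = 1.960 + 0.842 = 2.802.
n = (2.802 / 0.50)² = 5.604² = 31.40.
Round up.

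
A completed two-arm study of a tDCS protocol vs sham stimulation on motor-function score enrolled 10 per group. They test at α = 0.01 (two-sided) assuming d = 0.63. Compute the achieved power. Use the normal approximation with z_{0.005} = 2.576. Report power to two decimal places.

For two equal groups, power = Φ(d·√(n/2) − z_{α/2}).
d·√(n/2) = 0.63 × √(10/2) = 0.63 × 2.236 = 1.409.
z_β = 1.409 − 2.576 = -1.167.
Power = Φ(-1.167) = 0.122.

power ≈ 0.12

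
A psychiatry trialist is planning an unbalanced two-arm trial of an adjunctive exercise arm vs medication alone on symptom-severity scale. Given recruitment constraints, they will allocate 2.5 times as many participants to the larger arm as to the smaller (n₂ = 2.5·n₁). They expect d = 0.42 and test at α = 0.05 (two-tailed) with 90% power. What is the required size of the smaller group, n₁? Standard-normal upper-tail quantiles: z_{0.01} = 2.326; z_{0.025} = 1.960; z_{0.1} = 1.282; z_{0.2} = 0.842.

n₁ = 84

With allocation ratio k = n₂/n₁ = 2.5, Var(x̄₁−x̄₂) = σ²(1/n₁ + 1/(k·n₁)) = σ²·(k+1)/(k·n₁).
So n₁ = (1 + 1/k)·((z_{α/2} + z_β)/d)² = 1.400 × (3.242/0.42)².
n₁ = 1.400 × 59.58 = 83.4.
Round up: n₁ = 84, giving n₂ = 2.5 × 84 = 210.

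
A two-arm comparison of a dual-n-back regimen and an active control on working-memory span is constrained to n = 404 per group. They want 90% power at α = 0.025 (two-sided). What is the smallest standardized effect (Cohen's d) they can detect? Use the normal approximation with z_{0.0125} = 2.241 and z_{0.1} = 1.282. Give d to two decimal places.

For two independent groups of n = 404 each: d_min = (z_{α/2} + z_β)·√(2/n).
z-sum = 2.241 + 1.282 = 3.523.
d_min = 3.523 × √(2/404) = 3.523 × 0.0704 = 0.248.

d_min ≈ 0.25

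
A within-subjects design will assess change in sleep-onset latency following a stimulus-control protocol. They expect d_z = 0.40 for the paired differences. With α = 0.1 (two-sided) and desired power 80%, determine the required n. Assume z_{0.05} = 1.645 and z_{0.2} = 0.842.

For a paired (one-sample on differences) test: n = ((z_{α/2} + z_β) / d)².
z_{α/2} + z_β = 1.645 + 0.842 = 2.487.
n = (2.487 / 0.40)² = 6.218² = 38.66.
Round up.

n = 39 pairs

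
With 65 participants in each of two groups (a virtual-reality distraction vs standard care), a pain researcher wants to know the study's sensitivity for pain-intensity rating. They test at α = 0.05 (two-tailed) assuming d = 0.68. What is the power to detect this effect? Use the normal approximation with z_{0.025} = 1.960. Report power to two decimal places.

For two equal groups, power = Φ(d·√(n/2) − z_{α/2}).
d·√(n/2) = 0.68 × √(65/2) = 0.68 × 5.701 = 3.877.
z_β = 3.877 − 1.960 = 1.917.
Power = Φ(1.917) = 0.972.

power ≈ 0.97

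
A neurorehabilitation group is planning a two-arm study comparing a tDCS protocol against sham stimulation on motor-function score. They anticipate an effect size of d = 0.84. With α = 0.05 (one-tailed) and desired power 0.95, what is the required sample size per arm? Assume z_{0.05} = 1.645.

n = 31 per group

For two independent groups with equal n: n = 2·((z_{α} + z_β) / d)².
z_{α} + z_β = 1.645 + 1.645 = 3.290.
n = 2 × (3.290 / 0.84)² = 2 × 3.917² = 2 × 15.34 = 30.7.
Round up to the next whole participant.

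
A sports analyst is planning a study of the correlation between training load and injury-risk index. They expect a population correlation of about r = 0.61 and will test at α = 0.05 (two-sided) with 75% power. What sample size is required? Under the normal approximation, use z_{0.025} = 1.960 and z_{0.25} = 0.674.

Fisher's z: C = ½·ln((1+r)/(1−r)) = ½·ln(4.1282) = 0.7089.
n = ((z_{α/2} + z_β)/C)² + 3.
(1.960 + 0.674) / 0.7089 = 2.634 / 0.7089 = 3.716.
n = 3.716² + 3 = 13.81 + 3 = 16.8.
Round up.

n = 17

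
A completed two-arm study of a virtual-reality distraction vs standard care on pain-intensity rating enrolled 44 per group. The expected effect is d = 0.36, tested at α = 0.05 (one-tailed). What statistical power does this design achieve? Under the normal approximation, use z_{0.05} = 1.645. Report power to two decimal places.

For two equal groups, power = Φ(d·√(n/2) − z_{α}).
d·√(n/2) = 0.36 × √(44/2) = 0.36 × 4.690 = 1.689.
z_β = 1.689 − 1.645 = 0.044.
Power = Φ(0.044) = 0.517.

power ≈ 0.52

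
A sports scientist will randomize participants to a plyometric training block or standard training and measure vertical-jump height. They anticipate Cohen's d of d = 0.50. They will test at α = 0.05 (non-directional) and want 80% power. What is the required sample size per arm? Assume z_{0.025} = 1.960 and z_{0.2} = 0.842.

For two independent groups with equal n: n = 2·((z_{α/2} + z_β) / d)².
z_{α/2} + z_β = 1.960 + 0.842 = 2.802.
n = 2 × (2.802 / 0.50)² = 2 × 5.604² = 2 × 31.40 = 62.8.
Round up to the next whole participant.

n = 63 per group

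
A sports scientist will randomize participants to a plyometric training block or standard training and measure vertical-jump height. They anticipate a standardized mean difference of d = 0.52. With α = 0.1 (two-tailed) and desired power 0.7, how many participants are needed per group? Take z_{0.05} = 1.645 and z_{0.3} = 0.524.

For two independent groups with equal n: n = 2·((z_{α/2} + z_β) / d)².
z_{α/2} + z_β = 1.645 + 0.524 = 2.169.
n = 2 × (2.169 / 0.52)² = 2 × 4.171² = 2 × 17.40 = 34.8.
Round up to the next whole participant.

n = 35 per group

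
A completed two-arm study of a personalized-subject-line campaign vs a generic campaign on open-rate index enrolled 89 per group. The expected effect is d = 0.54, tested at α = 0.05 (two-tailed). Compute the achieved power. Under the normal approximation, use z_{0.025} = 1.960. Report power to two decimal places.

For two equal groups, power = Φ(d·√(n/2) − z_{α/2}).
d·√(n/2) = 0.54 × √(89/2) = 0.54 × 6.671 = 3.602.
z_β = 3.602 − 1.960 = 1.642.
Power = Φ(1.642) = 0.950.

power ≈ 0.95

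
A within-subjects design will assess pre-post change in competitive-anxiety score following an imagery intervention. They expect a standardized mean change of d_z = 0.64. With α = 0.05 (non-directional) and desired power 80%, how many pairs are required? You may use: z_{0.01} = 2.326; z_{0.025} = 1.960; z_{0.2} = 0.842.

For a paired (one-sample on differences) test: n = ((z_{α/2} + z_β) / d)².
z_{α/2} + z_β = 1.960 + 0.842 = 2.802.
n = (2.802 / 0.64)² = 4.378² = 19.17.
Round up.

n = 20 pairs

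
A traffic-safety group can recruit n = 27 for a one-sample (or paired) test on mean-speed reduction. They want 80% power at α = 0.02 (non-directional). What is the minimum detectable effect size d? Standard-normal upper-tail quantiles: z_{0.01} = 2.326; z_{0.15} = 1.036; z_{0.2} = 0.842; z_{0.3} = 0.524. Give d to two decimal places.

For a single sample (or paired design) of n = 27: d_min = (z_{α/2} + z_β)/√n.
z-sum = 2.326 + 0.842 = 3.168.
d_min = 3.168 / √27 = 3.168 / 5.196 = 0.610.

d_min ≈ 0.61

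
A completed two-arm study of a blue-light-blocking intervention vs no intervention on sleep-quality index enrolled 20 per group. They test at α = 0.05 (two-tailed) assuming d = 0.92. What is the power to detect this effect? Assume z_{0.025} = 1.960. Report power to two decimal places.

For two equal groups, power = Φ(d·√(n/2) − z_{α/2}).
d·√(n/2) = 0.92 × √(20/2) = 0.92 × 3.162 = 2.909.
z_β = 2.909 − 1.960 = 0.949.
Power = Φ(0.949) = 0.829.

power ≈ 0.83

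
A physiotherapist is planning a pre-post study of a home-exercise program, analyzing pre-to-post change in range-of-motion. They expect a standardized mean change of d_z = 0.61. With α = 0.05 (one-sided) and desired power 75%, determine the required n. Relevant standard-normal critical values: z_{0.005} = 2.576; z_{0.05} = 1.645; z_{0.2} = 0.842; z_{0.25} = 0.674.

n = 15 pairs

For a paired (one-sample on differences) test: n = ((z_{α} + z_β) / d)².
z_{α} + z_β = 1.645 + 0.674 = 2.319.
n = (2.319 / 0.61)² = 3.802² = 14.45.
Round up.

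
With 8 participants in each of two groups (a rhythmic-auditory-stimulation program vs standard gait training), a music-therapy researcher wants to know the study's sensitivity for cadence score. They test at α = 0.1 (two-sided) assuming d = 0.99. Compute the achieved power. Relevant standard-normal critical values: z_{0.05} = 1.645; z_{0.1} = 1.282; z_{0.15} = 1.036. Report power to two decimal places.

power ≈ 0.63

For two equal groups, power = Φ(d·√(n/2) − z_{α/2}).
d·√(n/2) = 0.99 × √(8/2) = 0.99 × 2.000 = 1.980.
z_β = 1.980 − 1.645 = 0.335.
Power = Φ(0.335) = 0.631.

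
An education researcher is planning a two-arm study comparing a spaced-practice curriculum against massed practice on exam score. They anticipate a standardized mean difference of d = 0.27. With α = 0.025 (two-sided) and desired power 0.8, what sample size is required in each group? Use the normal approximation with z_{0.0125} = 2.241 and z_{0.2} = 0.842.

For two independent groups with equal n: n = 2·((z_{α/2} + z_β) / d)².
z_{α/2} + z_β = 2.241 + 0.842 = 3.083.
n = 2 × (3.083 / 0.27)² = 2 × 11.419² = 2 × 130.38 = 260.8.
Round up to the next whole participant.

n = 261 per group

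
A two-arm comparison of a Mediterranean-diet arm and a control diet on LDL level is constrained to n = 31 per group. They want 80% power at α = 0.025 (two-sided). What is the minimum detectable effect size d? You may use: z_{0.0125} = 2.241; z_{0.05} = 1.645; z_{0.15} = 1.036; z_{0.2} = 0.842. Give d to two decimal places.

For two independent groups of n = 31 each: d_min = (z_{α/2} + z_β)·√(2/n).
z-sum = 2.241 + 0.842 = 3.083.
d_min = 3.083 × √(2/31) = 3.083 × 0.2540 = 0.783.

d_min ≈ 0.78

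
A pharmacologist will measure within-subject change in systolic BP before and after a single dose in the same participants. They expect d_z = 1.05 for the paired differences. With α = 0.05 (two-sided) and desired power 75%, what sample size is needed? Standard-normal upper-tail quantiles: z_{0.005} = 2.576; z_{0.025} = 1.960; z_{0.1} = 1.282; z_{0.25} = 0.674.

For a paired (one-sample on differences) test: n = ((z_{α/2} + z_β) / d)².
z_{α/2} + z_β = 1.960 + 0.674 = 2.634.
n = (2.634 / 1.05)² = 2.509² = 6.29.
Round up.

n = 7 pairs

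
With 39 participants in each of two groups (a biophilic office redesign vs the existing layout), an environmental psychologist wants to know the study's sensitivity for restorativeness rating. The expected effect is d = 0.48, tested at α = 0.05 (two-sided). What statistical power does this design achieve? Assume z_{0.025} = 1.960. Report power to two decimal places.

For two equal groups, power = Φ(d·√(n/2) − z_{α/2}).
d·√(n/2) = 0.48 × √(39/2) = 0.48 × 4.416 = 2.120.
z_β = 2.120 − 1.960 = 0.160.
Power = Φ(0.160) = 0.563.

power ≈ 0.56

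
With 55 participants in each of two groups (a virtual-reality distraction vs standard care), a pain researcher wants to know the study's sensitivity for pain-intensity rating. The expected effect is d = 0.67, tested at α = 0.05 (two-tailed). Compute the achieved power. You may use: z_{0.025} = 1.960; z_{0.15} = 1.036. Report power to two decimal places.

power ≈ 0.94

For two equal groups, power = Φ(d·√(n/2) − z_{α/2}).
d·√(n/2) = 0.67 × √(55/2) = 0.67 × 5.244 = 3.514.
z_β = 3.514 − 1.960 = 1.554.
Power = Φ(1.554) = 0.940.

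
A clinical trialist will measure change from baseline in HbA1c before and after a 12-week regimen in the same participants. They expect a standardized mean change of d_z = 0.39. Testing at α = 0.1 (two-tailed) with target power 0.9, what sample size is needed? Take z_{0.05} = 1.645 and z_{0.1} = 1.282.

For a paired (one-sample on differences) test: n = ((z_{α/2} + z_β) / d)².
z_{α/2} + z_β = 1.645 + 1.282 = 2.927.
n = (2.927 / 0.39)² = 7.505² = 56.33.
Round up.

n = 57 pairs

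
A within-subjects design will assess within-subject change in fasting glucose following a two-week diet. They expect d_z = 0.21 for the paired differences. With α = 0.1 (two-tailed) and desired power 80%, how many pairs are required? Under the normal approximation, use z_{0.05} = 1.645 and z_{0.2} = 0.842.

n = 141 pairs

For a paired (one-sample on differences) test: n = ((z_{α/2} + z_β) / d)².
z_{α/2} + z_β = 1.645 + 0.842 = 2.487.
n = (2.487 / 0.21)² = 11.843² = 140.25.
Round up.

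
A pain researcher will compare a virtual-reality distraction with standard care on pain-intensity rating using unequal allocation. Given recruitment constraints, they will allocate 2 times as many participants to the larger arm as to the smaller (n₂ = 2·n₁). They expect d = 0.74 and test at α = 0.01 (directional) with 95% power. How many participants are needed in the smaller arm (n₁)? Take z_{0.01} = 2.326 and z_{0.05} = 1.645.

n₁ = 44

With allocation ratio k = n₂/n₁ = 2, Var(x̄₁−x̄₂) = σ²(1/n₁ + 1/(k·n₁)) = σ²·(k+1)/(k·n₁).
So n₁ = (1 + 1/k)·((z_{α} + z_β)/d)² = 1.500 × (3.971/0.74)².
n₁ = 1.500 × 28.80 = 43.2.
Round up: n₁ = 44, giving n₂ = 2 × 44 = 88.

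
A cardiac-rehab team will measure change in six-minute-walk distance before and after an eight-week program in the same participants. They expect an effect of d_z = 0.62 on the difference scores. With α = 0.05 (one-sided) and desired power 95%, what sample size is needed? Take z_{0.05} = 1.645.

n = 29 pairs

For a paired (one-sample on differences) test: n = ((z_{α} + z_β) / d)².
z_{α} + z_β = 1.645 + 1.645 = 3.290.
n = (3.290 / 0.62)² = 5.306² = 28.16.
Round up.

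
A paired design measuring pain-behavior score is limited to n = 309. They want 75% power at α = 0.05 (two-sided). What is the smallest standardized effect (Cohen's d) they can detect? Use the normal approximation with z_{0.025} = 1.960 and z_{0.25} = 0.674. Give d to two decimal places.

For a single sample (or paired design) of n = 309: d_min = (z_{α/2} + z_β)/√n.
z-sum = 1.960 + 0.674 = 2.634.
d_min = 2.634 / √309 = 2.634 / 17.578 = 0.150.

d_min ≈ 0.15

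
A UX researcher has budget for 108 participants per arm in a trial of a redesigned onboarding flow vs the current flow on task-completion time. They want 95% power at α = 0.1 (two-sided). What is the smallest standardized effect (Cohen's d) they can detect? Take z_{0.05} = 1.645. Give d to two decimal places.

d_min ≈ 0.45

For two independent groups of n = 108 each: d_min = (z_{α/2} + z_β)·√(2/n).
z-sum = 1.645 + 1.645 = 3.290.
d_min = 3.290 × √(2/108) = 3.290 × 0.1361 = 0.448.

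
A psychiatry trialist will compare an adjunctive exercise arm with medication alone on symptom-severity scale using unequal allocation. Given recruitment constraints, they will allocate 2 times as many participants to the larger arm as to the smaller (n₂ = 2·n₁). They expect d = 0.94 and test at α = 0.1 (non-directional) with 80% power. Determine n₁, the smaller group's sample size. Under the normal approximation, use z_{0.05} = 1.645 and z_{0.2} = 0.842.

n₁ = 11

With allocation ratio k = n₂/n₁ = 2, Var(x̄₁−x̄₂) = σ²(1/n₁ + 1/(k·n₁)) = σ²·(k+1)/(k·n₁).
So n₁ = (1 + 1/k)·((z_{α/2} + z_β)/d)² = 1.500 × (2.487/0.94)².
n₁ = 1.500 × 7.00 = 10.5.
Round up: n₁ = 11, giving n₂ = 2 × 11 = 22.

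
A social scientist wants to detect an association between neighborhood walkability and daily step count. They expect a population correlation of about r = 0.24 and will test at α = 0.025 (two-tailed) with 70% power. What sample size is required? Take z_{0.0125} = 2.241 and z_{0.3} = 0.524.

Fisher's z: C = ½·ln((1+r)/(1−r)) = ½·ln(1.6316) = 0.2448.
n = ((z_{α/2} + z_β)/C)² + 3.
(2.241 + 0.524) / 0.2448 = 2.765 / 0.2448 = 11.295.
n = 11.295² + 3 = 127.58 + 3 = 130.6.
Round up.

n = 131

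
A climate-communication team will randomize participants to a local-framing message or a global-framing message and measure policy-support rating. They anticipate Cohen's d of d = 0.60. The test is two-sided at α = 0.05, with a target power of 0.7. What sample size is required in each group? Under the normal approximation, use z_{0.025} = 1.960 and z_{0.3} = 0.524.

n = 35 per group

For two independent groups with equal n: n = 2·((z_{α/2} + z_β) / d)².
z_{α/2} + z_β = 1.960 + 0.524 = 2.484.
n = 2 × (2.484 / 0.60)² = 2 × 4.140² = 2 × 17.14 = 34.3.
Round up to the next whole participant.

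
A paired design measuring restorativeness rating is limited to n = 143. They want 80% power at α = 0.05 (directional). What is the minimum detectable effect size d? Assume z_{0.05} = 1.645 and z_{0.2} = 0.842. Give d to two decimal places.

d_min ≈ 0.21

For a single sample (or paired design) of n = 143: d_min = (z_{α} + z_β)/√n.
z-sum = 1.645 + 0.842 = 2.487.
d_min = 2.487 / √143 = 2.487 / 11.958 = 0.208.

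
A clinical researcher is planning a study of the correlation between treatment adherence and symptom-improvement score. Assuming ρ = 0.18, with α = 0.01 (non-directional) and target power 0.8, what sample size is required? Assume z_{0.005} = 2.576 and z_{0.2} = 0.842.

n = 356

Fisher's z: C = ½·ln((1+r)/(1−r)) = ½·ln(1.4390) = 0.1820.
n = ((z_{α/2} + z_β)/C)² + 3.
(2.576 + 0.842) / 0.1820 = 3.418 / 0.1820 = 18.780.
n = 18.780² + 3 = 352.70 + 3 = 355.7.
Round up.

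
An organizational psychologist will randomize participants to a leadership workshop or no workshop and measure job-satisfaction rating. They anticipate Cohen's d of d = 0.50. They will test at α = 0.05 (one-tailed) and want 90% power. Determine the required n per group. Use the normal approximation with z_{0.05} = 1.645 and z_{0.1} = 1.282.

For two independent groups with equal n: n = 2·((z_{α} + z_β) / d)².
z_{α} + z_β = 1.645 + 1.282 = 2.927.
n = 2 × (2.927 / 0.50)² = 2 × 5.854² = 2 × 34.27 = 68.5.
Round up to the next whole participant.

n = 69 per group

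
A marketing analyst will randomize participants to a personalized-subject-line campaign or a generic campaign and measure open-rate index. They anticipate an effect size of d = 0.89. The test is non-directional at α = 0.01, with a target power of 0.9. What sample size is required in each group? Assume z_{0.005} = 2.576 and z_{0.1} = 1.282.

n = 38 per group

For two independent groups with equal n: n = 2·((z_{α/2} + z_β) / d)².
z_{α/2} + z_β = 2.576 + 1.282 = 3.858.
n = 2 × (3.858 / 0.89)² = 2 × 4.335² = 2 × 18.79 = 37.6.
Round up to the next whole participant.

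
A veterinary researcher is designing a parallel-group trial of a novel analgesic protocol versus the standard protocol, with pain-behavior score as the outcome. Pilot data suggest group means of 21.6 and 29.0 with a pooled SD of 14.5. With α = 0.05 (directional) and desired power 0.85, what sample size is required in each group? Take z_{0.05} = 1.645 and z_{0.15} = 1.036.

n = 56 per group

Cohen's d = |M₁ − M₂| / SD_pooled = |21.6 − 29.0| / 14.5 = 7.4 / 14.5 = 0.510.
For two independent groups with equal n: n = 2·((z_{α} + z_β) / d)².
z_{α} + z_β = 1.645 + 1.036 = 2.681.
n = 2 × (2.681 / 0.510)² = 2 × 5.257² = 2 × 27.63 = 55.3.
Round up to the next whole participant.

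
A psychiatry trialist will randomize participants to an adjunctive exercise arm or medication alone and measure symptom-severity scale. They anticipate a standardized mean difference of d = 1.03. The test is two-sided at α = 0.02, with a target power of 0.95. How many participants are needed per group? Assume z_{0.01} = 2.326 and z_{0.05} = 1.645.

For two independent groups with equal n: n = 2·((z_{α/2} + z_β) / d)².
z_{α/2} + z_β = 2.326 + 1.645 = 3.971.
n = 2 × (3.971 / 1.03)² = 2 × 3.855² = 2 × 14.86 = 29.7.
Round up to the next whole participant.

n = 30 per group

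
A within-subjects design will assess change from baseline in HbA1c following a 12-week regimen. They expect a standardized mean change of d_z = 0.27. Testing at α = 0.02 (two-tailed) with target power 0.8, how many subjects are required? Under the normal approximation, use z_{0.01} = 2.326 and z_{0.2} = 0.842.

n = 138 pairs

For a paired (one-sample on differences) test: n = ((z_{α/2} + z_β) / d)².
z_{α/2} + z_β = 2.326 + 0.842 = 3.168.
n = (3.168 / 0.27)² = 11.733² = 137.67.
Round up.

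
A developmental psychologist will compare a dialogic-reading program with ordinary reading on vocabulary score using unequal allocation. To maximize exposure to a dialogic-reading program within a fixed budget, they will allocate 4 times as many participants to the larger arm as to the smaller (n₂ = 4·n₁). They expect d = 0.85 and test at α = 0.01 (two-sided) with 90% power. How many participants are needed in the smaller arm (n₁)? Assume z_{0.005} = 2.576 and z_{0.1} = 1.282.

n₁ = 26

With allocation ratio k = n₂/n₁ = 4, Var(x̄₁−x̄₂) = σ²(1/n₁ + 1/(k·n₁)) = σ²·(k+1)/(k·n₁).
So n₁ = (1 + 1/k)·((z_{α/2} + z_β)/d)² = 1.250 × (3.858/0.85)².
n₁ = 1.250 × 20.60 = 25.8.
Round up: n₁ = 26, giving n₂ = 4 × 26 = 104.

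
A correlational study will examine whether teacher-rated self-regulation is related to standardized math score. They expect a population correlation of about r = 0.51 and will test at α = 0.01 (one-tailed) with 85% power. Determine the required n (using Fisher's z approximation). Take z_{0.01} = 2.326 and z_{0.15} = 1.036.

Fisher's z: C = ½·ln((1+r)/(1−r)) = ½·ln(3.0816) = 0.5627.
n = ((z_{α} + z_β)/C)² + 3.
(2.326 + 1.036) / 0.5627 = 3.362 / 0.5627 = 5.975.
n = 5.975² + 3 = 35.70 + 3 = 38.7.
Round up.

n = 39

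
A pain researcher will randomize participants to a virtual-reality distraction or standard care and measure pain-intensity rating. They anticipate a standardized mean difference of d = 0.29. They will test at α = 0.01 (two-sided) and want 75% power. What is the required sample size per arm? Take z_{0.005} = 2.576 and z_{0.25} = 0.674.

For two independent groups with equal n: n = 2·((z_{α/2} + z_β) / d)².
z_{α/2} + z_β = 2.576 + 0.674 = 3.250.
n = 2 × (3.250 / 0.29)² = 2 × 11.207² = 2 × 125.59 = 251.2.
Round up to the next whole participant.

n = 252 per group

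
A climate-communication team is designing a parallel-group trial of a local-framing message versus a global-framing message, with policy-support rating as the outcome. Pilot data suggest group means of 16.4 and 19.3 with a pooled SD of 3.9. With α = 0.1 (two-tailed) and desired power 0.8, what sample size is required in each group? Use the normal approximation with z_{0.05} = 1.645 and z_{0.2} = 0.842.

Cohen's d = |M₁ − M₂| / SD_pooled = |16.4 − 19.3| / 3.9 = 2.9 / 3.9 = 0.744.
For two independent groups with equal n: n = 2·((z_{α/2} + z_β) / d)².
z_{α/2} + z_β = 1.645 + 0.842 = 2.487.
n = 2 × (2.487 / 0.744)² = 2 × 3.343² = 2 × 11.17 = 22.3.
Round up to the next whole participant.

n = 23 per group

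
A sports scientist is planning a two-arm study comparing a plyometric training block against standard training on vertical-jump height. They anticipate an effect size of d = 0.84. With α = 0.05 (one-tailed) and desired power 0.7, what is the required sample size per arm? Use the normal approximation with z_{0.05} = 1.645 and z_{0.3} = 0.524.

n = 14 per group

For two independent groups with equal n: n = 2·((z_{α} + z_β) / d)².
z_{α} + z_β = 1.645 + 0.524 = 2.169.
n = 2 × (2.169 / 0.84)² = 2 × 2.582² = 2 × 6.67 = 13.3.
Round up to the next whole participant.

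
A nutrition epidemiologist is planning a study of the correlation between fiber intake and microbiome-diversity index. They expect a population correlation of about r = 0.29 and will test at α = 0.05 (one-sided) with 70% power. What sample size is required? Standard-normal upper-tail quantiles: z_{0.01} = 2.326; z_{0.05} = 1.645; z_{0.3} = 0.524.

n = 56

Fisher's z: C = ½·ln((1+r)/(1−r)) = ½·ln(1.8169) = 0.2986.
n = ((z_{α} + z_β)/C)² + 3.
(1.645 + 0.524) / 0.2986 = 2.169 / 0.2986 = 7.264.
n = 7.264² + 3 = 52.76 + 3 = 55.8.
Round up.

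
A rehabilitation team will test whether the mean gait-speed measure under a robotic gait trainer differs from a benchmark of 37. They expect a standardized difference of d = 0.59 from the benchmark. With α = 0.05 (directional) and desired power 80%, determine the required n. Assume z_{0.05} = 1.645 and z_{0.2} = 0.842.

For a one-sample test: n = ((z_{α} + z_β) / d)².
z_{α} + z_β = 1.645 + 0.842 = 2.487.
n = (2.487 / 0.59)² = 4.215² = 17.77.
Round up.

n = 18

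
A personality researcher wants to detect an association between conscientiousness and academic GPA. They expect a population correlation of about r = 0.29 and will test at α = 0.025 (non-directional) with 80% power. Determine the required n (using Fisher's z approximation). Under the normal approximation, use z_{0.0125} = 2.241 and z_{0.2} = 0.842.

n = 110

Fisher's z: C = ½·ln((1+r)/(1−r)) = ½·ln(1.8169) = 0.2986.
n = ((z_{α/2} + z_β)/C)² + 3.
(2.241 + 0.842) / 0.2986 = 3.083 / 0.2986 = 10.325.
n = 10.325² + 3 = 106.60 + 3 = 109.6.
Round up.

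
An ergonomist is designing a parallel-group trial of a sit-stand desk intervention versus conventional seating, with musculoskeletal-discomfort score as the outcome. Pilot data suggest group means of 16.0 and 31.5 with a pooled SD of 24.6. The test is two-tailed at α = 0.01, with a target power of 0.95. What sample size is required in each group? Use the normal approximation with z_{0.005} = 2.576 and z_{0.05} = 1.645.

Cohen's d = |M₁ − M₂| / SD_pooled = |16.0 − 31.5| / 24.6 = 15.5 / 24.6 = 0.630.
For two independent groups with equal n: n = 2·((z_{α/2} + z_β) / d)².
z_{α/2} + z_β = 2.576 + 1.645 = 4.221.
n = 2 × (4.221 / 0.630)² = 2 × 6.700² = 2 × 44.89 = 89.8.
Round up to the next whole participant.

n = 90 per group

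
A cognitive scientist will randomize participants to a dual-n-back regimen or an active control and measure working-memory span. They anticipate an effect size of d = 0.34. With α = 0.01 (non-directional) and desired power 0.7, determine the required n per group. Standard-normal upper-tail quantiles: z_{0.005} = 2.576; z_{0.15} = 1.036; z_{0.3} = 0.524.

For two independent groups with equal n: n = 2·((z_{α/2} + z_β) / d)².
z_{α/2} + z_β = 2.576 + 0.524 = 3.100.
n = 2 × (3.100 / 0.34)² = 2 × 9.118² = 2 × 83.13 = 166.3.
Round up to the next whole participant.

n = 167 per group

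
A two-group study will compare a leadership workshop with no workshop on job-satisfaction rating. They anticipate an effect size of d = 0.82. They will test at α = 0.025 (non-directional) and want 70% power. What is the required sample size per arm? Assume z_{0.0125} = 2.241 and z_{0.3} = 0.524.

For two independent groups with equal n: n = 2·((z_{α/2} + z_β) / d)².
z_{α/2} + z_β = 2.241 + 0.524 = 2.765.
n = 2 × (2.765 / 0.82)² = 2 × 3.372² = 2 × 11.37 = 22.7.
Round up to the next whole participant.

n = 23 per group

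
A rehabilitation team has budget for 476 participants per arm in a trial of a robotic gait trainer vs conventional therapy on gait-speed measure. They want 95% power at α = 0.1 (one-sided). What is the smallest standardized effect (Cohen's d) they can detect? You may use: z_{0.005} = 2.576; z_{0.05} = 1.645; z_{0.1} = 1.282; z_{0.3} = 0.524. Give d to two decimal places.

d_min ≈ 0.19

For two independent groups of n = 476 each: d_min = (z_{α} + z_β)·√(2/n).
z-sum = 1.282 + 1.645 = 2.927.
d_min = 2.927 × √(2/476) = 2.927 × 0.0648 = 0.190.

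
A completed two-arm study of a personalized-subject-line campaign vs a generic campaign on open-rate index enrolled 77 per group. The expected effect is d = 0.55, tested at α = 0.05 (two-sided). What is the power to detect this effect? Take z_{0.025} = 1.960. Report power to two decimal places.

For two equal groups, power = Φ(d·√(n/2) − z_{α/2}).
d·√(n/2) = 0.55 × √(77/2) = 0.55 × 6.205 = 3.413.
z_β = 3.413 − 1.960 = 1.453.
Power = Φ(1.453) = 0.927.

power ≈ 0.93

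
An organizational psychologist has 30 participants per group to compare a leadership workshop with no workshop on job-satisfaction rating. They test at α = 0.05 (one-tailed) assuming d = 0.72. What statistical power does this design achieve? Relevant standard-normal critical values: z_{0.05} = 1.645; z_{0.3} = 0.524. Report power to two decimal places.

For two equal groups, power = Φ(d·√(n/2) − z_{α}).
d·√(n/2) = 0.72 × √(30/2) = 0.72 × 3.873 = 2.789.
z_β = 2.789 − 1.645 = 1.144.
Power = Φ(1.144) = 0.874.

power ≈ 0.87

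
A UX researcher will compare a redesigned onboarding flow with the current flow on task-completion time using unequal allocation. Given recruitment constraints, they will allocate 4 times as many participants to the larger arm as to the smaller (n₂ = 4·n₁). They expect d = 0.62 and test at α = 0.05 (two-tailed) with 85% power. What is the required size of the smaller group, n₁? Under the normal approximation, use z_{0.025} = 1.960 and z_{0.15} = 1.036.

With allocation ratio k = n₂/n₁ = 4, Var(x̄₁−x̄₂) = σ²(1/n₁ + 1/(k·n₁)) = σ²·(k+1)/(k·n₁).
So n₁ = (1 + 1/k)·((z_{α/2} + z_β)/d)² = 1.250 × (2.996/0.62)².
n₁ = 1.250 × 23.35 = 29.2.
Round up: n₁ = 30, giving n₂ = 4 × 30 = 120.

n₁ = 30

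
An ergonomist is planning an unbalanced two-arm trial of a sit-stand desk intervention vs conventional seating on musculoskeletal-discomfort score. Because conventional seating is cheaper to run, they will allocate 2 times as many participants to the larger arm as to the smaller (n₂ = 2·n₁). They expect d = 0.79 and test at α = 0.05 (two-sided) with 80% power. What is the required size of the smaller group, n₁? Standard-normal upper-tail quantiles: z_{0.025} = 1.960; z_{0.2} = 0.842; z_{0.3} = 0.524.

n₁ = 19

With allocation ratio k = n₂/n₁ = 2, Var(x̄₁−x̄₂) = σ²(1/n₁ + 1/(k·n₁)) = σ²·(k+1)/(k·n₁).
So n₁ = (1 + 1/k)·((z_{α/2} + z_β)/d)² = 1.500 × (2.802/0.79)².
n₁ = 1.500 × 12.58 = 18.9.
Round up: n₁ = 19, giving n₂ = 2 × 19 = 38.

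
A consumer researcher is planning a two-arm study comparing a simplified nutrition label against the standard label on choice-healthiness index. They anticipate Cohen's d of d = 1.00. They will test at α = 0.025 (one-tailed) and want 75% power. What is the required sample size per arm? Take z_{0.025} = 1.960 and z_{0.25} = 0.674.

For two independent groups with equal n: n = 2·((z_{α} + z_β) / d)².
z_{α} + z_β = 1.960 + 0.674 = 2.634.
n = 2 × (2.634 / 1.00)² = 2 × 2.634² = 2 × 6.94 = 13.9.
Round up to the next whole participant.

n = 14 per group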